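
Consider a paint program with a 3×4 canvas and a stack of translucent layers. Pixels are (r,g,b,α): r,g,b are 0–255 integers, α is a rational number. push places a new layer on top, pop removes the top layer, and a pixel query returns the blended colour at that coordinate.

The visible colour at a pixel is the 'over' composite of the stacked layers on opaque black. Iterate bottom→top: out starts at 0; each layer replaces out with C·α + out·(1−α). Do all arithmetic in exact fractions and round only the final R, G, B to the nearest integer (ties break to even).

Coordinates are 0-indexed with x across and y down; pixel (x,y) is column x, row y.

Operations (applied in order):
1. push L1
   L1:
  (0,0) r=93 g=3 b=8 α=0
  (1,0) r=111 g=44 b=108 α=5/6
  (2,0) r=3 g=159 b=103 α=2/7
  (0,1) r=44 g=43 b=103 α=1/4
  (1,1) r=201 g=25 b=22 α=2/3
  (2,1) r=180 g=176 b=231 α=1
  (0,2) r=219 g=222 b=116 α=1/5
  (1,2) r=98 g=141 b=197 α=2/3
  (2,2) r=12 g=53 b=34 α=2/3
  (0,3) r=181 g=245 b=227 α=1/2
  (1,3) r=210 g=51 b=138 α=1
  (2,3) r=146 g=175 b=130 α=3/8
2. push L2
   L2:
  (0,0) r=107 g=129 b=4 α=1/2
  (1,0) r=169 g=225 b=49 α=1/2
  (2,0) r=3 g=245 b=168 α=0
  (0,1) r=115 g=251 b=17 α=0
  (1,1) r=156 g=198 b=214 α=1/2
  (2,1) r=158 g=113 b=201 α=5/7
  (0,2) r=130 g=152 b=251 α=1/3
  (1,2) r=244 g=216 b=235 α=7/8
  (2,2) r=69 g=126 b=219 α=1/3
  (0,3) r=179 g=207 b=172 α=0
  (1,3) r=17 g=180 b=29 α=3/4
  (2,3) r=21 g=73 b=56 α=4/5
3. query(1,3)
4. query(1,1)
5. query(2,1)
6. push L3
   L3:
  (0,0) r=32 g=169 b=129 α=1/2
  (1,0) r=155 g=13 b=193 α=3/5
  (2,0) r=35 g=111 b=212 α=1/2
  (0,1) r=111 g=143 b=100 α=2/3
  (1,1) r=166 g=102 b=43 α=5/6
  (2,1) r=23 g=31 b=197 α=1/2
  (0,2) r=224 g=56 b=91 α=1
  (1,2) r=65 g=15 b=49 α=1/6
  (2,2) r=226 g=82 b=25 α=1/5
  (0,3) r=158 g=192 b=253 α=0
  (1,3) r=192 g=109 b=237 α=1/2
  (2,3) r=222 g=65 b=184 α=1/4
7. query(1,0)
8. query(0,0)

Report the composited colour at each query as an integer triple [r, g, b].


at x=1,y=3 over L1,L2:
after L1 α=1: [210, 51, 138]
after L2 α=3/4: [261/4, 591/4, 225/4]
= [65, 148, 56]

query (1,1) [L1,L2] — begin 0,0,0
L1 α=2/3: [134, 50/3, 44/3]
L2 α=1/2: [145, 322/3, 343/3]
= [145, 107, 114]

query (2,1) [L1,L2] — begin 0,0,0
after L1 α=1: [180, 176, 231]
after L2 α=5/7: [1150/7, 131, 1467/7]
rounded: [164, 131, 210]

query (1,0) [L1,L2,L3] — begin 0,0,0
L1 α=5/6: [185/2, 110/3, 90]
L2 α=1/2: [523/4, 785/6, 139/2]
L3 α=3/5: [1453/10, 902/15, 718/5]
= [145, 60, 144]

(0,0) stack=L1,L2,L3; from [0,0,0]:
+L1 (α=0) → [0, 0, 0]
+L2 (α=1/2) → [107/2, 129/2, 2]
+L3 (α=1/2) → [171/4, 467/4, 131/2]
= [43, 117, 66]


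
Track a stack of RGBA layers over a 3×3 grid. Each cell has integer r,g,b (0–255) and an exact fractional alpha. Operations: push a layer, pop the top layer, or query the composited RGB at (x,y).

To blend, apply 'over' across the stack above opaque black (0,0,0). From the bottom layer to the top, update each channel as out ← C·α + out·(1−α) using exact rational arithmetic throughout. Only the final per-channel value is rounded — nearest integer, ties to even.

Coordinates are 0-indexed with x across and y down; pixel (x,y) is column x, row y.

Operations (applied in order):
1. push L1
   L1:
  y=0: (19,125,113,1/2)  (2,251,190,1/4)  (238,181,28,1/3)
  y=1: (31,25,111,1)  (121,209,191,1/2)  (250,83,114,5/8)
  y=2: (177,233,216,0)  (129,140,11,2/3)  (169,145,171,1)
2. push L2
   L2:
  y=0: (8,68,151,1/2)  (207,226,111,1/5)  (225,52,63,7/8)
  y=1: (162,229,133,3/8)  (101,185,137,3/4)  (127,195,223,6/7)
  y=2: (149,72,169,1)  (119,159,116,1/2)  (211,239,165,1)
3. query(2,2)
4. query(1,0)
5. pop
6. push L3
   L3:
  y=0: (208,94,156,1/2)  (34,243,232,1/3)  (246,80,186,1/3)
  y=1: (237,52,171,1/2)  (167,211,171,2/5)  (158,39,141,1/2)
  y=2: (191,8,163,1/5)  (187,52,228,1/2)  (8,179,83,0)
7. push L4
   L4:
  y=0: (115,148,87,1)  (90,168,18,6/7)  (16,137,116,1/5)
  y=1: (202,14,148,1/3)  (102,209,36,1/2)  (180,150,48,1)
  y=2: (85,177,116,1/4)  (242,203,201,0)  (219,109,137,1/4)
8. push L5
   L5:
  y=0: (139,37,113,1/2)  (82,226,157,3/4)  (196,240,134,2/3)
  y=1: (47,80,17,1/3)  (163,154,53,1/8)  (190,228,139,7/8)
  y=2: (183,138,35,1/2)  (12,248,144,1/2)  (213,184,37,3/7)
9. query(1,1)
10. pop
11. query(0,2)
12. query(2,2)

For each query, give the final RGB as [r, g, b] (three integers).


query (2,2) [L1,L2] — begin 0,0,0
+L1 (α=1) → [169, 145, 171]
+L2 (α=1) → [211, 239, 165]
= [211, 239, 165]

(1,0) stack=L1,L2; from [0,0,0]:
after L1 α=1/4: [1/2, 251/4, 95/2]
after L2 α=1/5: [209/5, 477/5, 301/5]
→ [42, 95, 60]

at x=1,y=1 over L1,L3,L4,L5:
after L1 α=1/2: [121/2, 209/2, 191/2]
after L3 α=2/5: [1031/10, 1471/10, 1257/10]
after L4 α=1/2: [2051/20, 3561/20, 1617/20]
after L5 α=1/8: [17617/160, 28007/160, 12379/160]
→ [110, 175, 77]

query (0,2) [L1,L3,L4] — begin 0,0,0
L1 α=0: [0, 0, 0]
L3 α=1/5: [191/5, 8/5, 163/5]
L4 α=1/4: [499/10, 909/20, 1069/20]
→ [50, 45, 53]

(2,2) stack=L1,L3,L4; from [0,0,0]:
+L1 (α=1) → [169, 145, 171]
+L3 (α=0) → [169, 145, 171]
+L4 (α=1/4) → [363/2, 136, 325/2]
→ [182, 136, 162]


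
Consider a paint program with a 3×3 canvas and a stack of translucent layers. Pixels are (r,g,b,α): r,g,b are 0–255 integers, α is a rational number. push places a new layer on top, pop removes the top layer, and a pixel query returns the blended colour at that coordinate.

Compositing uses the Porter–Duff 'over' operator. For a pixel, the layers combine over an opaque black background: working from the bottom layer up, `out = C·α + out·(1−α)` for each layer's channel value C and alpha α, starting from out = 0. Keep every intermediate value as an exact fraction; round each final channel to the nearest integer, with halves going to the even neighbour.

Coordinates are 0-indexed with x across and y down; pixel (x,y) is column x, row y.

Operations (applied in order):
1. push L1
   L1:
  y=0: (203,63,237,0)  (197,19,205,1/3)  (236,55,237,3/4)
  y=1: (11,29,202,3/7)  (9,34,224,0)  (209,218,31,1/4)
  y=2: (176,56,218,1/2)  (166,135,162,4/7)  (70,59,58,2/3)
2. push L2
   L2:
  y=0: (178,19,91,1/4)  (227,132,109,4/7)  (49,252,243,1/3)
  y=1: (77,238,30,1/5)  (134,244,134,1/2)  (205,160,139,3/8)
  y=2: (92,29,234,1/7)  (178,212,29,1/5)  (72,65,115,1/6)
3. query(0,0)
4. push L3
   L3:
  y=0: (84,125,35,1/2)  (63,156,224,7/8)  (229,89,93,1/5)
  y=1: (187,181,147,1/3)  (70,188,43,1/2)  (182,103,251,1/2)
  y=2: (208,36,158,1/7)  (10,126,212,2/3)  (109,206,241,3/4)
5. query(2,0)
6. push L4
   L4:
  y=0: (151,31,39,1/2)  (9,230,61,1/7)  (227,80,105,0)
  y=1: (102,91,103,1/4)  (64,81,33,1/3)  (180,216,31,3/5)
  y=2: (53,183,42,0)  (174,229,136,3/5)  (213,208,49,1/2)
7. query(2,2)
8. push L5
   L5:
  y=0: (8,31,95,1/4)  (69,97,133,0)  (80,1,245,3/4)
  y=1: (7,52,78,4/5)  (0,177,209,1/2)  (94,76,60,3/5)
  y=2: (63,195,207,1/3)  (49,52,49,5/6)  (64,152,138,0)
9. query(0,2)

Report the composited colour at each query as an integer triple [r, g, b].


at x=0,y=0 over L1,L2:
L1 α=0: [0, 0, 0]
L2 α=1/4: [89/2, 19/4, 91/4]
rounded: [44, 5, 23]

query (2,0) [L1,L2,L3] — begin 0,0,0
after L1 α=3/4: [177, 165/4, 711/4]
after L2 α=1/3: [403/3, 223/2, 399/2]
after L3 α=1/5: [2299/15, 107, 891/5]
= [153, 107, 178]

query (2,2) [L1,L2,L3,L4] — begin 0,0,0
after L1 α=2/3: [140/3, 118/3, 116/3]
after L2 α=1/6: [458/9, 785/18, 925/18]
after L3 α=3/4: [3401/36, 11909/72, 13939/72]
after L4 α=1/2: [11069/72, 26885/144, 17467/144]
→ [154, 187, 121]

(0,2) stack=L1,L2,L3,L4,L5; from [0,0,0]:
+L1 (α=1/2) → [88, 28, 109]
+L2 (α=1/7) → [620/7, 197/7, 888/7]
+L3 (α=1/7) → [5176/49, 1434/49, 6434/49]
+L4 (α=0) → [5176/49, 1434/49, 6434/49]
+L5 (α=1/3) → [13439/147, 4141/49, 23011/147]
rounded: [91, 85, 157]


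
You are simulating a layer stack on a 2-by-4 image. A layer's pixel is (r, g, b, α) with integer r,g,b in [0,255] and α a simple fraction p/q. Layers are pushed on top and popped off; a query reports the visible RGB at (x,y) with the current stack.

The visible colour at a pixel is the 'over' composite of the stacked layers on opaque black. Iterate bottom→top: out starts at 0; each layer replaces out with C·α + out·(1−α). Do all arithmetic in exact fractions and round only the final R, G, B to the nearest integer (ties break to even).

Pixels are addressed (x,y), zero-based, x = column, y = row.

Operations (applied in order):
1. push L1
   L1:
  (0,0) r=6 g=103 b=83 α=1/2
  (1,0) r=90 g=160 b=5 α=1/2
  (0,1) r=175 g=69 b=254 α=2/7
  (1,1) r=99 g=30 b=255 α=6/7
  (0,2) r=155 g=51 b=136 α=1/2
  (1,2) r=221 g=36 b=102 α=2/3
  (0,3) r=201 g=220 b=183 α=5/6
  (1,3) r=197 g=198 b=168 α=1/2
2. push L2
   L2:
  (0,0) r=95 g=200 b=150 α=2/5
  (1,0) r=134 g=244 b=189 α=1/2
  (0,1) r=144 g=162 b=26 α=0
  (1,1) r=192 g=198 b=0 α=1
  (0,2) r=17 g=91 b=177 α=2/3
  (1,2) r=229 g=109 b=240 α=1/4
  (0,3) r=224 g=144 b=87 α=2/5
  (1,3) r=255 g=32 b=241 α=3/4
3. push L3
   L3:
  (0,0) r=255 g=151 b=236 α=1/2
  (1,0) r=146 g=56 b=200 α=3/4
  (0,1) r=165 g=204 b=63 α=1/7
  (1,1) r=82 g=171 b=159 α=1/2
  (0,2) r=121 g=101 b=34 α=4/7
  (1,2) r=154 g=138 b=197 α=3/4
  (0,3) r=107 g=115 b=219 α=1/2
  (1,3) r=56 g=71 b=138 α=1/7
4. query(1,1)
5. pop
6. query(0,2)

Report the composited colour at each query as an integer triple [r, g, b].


at x=1,y=1 over L1,L2,L3:
after L1 α=6/7: [594/7, 180/7, 1530/7]
after L2 α=1: [192, 198, 0]
after L3 α=1/2: [137, 369/2, 159/2]
= [137, 184, 80]

at x=0,y=2 over L1,L2:
L1 α=1/2: [155/2, 51/2, 68]
L2 α=2/3: [223/6, 415/6, 422/3]
→ [37, 69, 141]


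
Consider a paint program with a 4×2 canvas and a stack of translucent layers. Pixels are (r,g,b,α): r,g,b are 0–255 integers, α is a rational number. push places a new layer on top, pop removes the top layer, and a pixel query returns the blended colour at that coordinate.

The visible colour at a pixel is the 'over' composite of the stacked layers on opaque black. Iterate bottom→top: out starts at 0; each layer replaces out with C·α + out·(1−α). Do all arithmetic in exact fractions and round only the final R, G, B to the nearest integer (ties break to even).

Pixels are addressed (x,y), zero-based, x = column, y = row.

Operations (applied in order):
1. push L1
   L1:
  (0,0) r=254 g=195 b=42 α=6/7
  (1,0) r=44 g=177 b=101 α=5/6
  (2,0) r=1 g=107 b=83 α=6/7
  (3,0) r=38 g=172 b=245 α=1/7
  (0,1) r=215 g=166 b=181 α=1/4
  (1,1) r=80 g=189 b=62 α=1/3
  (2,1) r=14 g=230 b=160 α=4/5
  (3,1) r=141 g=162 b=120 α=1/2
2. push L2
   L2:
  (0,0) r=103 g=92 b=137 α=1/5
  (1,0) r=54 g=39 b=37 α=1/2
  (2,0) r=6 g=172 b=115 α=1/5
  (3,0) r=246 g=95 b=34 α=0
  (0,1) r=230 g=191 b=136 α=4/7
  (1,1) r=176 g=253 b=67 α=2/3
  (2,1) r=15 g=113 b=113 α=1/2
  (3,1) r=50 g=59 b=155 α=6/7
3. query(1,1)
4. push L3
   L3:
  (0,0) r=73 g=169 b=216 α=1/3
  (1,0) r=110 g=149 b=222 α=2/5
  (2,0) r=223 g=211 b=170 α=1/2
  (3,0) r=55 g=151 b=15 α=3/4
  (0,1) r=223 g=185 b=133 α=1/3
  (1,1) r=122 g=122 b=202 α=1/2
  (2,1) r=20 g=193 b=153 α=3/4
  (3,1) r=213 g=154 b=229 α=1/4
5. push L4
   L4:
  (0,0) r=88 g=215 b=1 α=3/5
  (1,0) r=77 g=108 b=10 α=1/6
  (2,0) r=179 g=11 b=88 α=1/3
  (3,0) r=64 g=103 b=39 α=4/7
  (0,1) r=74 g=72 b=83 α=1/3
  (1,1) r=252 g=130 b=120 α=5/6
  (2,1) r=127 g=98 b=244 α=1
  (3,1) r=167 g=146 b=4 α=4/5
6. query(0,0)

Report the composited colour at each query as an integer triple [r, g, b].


at x=1,y=1 over L1,L2:
after L1 α=1/3: [80/3, 63, 62/3]
after L2 α=2/3: [1136/9, 569/3, 464/9]
rounded: [126, 190, 52]

at x=0,y=0 over L1,L2,L3,L4:
after L1 α=6/7: [1524/7, 1170/7, 36]
after L2 α=1/5: [6817/35, 5324/35, 281/5]
after L3 α=1/3: [16189/105, 5521/35, 1642/15]
after L4 α=3/5: [60098/525, 33617/175, 3329/75]
= [114, 192, 44]


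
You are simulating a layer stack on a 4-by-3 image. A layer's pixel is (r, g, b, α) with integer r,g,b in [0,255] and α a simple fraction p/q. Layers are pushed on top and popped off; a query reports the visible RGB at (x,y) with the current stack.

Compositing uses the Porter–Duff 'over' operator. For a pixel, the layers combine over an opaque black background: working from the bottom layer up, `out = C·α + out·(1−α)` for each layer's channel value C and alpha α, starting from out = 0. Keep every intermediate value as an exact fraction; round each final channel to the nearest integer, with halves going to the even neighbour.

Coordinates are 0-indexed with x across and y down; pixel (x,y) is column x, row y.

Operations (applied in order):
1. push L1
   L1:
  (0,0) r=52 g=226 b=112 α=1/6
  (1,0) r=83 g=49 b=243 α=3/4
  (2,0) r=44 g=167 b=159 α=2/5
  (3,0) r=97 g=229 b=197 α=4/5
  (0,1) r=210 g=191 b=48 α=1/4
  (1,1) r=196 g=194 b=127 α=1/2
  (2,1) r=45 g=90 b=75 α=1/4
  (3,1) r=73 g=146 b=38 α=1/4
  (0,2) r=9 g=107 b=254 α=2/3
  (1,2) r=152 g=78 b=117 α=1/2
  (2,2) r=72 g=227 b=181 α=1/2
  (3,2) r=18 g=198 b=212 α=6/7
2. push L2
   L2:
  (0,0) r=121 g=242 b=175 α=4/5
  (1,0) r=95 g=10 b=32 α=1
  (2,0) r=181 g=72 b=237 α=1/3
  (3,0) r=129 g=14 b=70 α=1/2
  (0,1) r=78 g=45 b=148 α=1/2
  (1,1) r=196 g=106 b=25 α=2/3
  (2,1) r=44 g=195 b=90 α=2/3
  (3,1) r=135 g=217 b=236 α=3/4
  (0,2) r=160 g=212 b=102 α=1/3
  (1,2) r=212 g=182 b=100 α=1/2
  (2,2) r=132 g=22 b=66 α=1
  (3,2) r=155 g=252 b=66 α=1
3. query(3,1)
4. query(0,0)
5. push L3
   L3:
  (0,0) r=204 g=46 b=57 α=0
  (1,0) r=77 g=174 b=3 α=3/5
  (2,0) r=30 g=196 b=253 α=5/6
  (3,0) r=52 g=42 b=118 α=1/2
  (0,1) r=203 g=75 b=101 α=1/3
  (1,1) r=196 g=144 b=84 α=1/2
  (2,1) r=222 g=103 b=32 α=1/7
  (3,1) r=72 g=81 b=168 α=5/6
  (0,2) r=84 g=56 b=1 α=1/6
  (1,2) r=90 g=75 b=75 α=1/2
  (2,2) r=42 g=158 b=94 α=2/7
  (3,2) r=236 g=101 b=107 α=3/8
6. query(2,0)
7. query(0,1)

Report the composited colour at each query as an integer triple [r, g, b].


query (3,1) [L1,L2] — begin 0,0,0
L1 α=1/4: [73/4, 73/2, 19/2]
L2 α=3/4: [1693/16, 1375/8, 1435/8]
rounded: [106, 172, 179]

query (0,0) [L1,L2] — begin 0,0,0
+L1 (α=1/6) → [26/3, 113/3, 56/3]
+L2 (α=4/5) → [1478/15, 3017/15, 2156/15]
rounded: [99, 201, 144]

at x=2,y=0 over L1,L2,L3:
L1 α=2/5: [88/5, 334/5, 318/5]
L2 α=1/3: [1081/15, 1028/15, 607/5]
L3 α=5/6: [3331/90, 7864/45, 3466/15]
= [37, 175, 231]

at x=0,y=1 over L1,L2,L3:
after L1 α=1/4: [105/2, 191/4, 12]
after L2 α=1/2: [261/4, 371/8, 80]
after L3 α=1/3: [667/6, 671/12, 87]
rounded: [111, 56, 87]


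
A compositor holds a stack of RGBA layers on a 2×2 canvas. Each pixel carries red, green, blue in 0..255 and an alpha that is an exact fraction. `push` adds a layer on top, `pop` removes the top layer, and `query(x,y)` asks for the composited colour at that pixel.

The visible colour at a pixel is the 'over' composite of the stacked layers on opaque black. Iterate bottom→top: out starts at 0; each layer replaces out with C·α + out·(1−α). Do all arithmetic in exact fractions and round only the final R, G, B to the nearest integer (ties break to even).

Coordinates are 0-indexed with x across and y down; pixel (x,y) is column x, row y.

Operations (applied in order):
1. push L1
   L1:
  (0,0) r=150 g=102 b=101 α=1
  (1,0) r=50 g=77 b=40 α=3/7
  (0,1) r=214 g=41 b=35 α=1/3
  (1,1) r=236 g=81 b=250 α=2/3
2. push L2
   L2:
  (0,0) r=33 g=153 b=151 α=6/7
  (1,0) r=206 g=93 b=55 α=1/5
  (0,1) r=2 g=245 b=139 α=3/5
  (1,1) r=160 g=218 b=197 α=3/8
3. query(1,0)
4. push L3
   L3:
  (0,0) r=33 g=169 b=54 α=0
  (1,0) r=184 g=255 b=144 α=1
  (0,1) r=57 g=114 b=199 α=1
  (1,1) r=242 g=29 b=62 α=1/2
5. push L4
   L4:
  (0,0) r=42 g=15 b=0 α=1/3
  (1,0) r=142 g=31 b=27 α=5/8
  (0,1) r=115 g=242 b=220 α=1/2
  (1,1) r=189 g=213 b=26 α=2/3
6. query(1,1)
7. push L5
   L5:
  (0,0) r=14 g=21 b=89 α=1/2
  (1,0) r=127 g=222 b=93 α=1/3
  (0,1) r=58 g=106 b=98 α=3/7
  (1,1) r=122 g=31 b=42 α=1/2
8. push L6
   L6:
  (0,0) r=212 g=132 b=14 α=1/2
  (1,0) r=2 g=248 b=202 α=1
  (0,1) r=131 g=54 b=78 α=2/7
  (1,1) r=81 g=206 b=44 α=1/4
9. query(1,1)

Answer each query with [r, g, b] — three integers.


query (1,0) [L1,L2] — begin 0,0,0
L1 α=3/7: [150/7, 33, 120/7]
L2 α=1/5: [2042/35, 45, 173/7]
→ [58, 45, 25]

(1,1) stack=L1,L2,L3,L4; from [0,0,0]:
+L1 (α=2/3) → [472/3, 54, 500/3]
+L2 (α=3/8) → [475/3, 231/2, 4273/24]
+L3 (α=1/2) → [1201/6, 289/4, 5761/48]
+L4 (α=2/3) → [3469/18, 1993/12, 8257/144]
= [193, 166, 57]

at x=1,y=1 over L1,L2,L3,L4,L5,L6:
+L1 (α=2/3) → [472/3, 54, 500/3]
+L2 (α=3/8) → [475/3, 231/2, 4273/24]
+L3 (α=1/2) → [1201/6, 289/4, 5761/48]
+L4 (α=2/3) → [3469/18, 1993/12, 8257/144]
+L5 (α=1/2) → [5665/36, 2365/24, 14305/288]
+L6 (α=1/4) → [6637/48, 4013/32, 18529/384]
→ [138, 125, 48]


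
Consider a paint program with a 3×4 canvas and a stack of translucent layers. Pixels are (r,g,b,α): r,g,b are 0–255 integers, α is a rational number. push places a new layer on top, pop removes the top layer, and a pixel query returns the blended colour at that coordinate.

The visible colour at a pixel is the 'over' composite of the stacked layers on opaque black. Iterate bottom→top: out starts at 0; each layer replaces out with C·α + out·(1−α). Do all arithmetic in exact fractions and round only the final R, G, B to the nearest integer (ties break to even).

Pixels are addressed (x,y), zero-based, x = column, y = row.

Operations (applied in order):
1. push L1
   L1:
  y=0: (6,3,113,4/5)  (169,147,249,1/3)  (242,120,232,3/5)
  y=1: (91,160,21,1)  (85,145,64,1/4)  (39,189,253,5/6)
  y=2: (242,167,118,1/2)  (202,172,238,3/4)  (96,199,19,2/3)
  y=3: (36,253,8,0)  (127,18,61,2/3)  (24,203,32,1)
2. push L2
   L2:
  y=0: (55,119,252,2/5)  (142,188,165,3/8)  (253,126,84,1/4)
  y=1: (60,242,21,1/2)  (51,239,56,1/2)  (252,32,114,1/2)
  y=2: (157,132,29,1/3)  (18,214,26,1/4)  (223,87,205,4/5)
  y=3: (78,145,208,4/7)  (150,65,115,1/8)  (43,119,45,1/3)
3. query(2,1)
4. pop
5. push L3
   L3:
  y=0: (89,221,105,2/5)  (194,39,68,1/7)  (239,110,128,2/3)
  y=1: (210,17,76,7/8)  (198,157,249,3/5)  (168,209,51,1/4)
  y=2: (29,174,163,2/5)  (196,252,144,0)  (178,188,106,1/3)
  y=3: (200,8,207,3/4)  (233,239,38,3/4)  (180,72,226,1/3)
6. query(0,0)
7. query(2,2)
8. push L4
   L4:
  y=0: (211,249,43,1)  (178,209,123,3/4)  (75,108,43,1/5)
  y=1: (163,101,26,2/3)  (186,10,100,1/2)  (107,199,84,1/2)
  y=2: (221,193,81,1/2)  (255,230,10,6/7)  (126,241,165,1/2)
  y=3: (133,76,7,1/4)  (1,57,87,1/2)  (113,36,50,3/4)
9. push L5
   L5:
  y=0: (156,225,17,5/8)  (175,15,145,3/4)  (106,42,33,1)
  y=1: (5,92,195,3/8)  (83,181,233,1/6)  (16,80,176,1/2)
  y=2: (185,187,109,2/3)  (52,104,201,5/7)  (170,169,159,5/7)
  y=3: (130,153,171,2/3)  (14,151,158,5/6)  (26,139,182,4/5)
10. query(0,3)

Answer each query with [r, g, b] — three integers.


(2,1) stack=L1,L2; from [0,0,0]:
after L1 α=5/6: [65/2, 315/2, 1265/6]
after L2 α=1/2: [569/4, 379/4, 1949/12]
rounded: [142, 95, 162]

at x=0,y=0 over L1,L3:
+L1 (α=4/5) → [24/5, 12/5, 452/5]
+L3 (α=2/5) → [962/25, 2246/25, 2406/25]
→ [38, 90, 96]

at x=2,y=2 over L1,L3:
+L1 (α=2/3) → [64, 398/3, 38/3]
+L3 (α=1/3) → [102, 1360/9, 394/9]
= [102, 151, 44]

query (0,3) [L1,L3,L4,L5] — begin 0,0,0
after L1 α=0: [0, 0, 0]
after L3 α=3/4: [150, 6, 621/4]
after L4 α=1/4: [583/4, 47/2, 1891/16]
after L5 α=2/3: [541/4, 659/6, 7363/48]
rounded: [135, 110, 153]


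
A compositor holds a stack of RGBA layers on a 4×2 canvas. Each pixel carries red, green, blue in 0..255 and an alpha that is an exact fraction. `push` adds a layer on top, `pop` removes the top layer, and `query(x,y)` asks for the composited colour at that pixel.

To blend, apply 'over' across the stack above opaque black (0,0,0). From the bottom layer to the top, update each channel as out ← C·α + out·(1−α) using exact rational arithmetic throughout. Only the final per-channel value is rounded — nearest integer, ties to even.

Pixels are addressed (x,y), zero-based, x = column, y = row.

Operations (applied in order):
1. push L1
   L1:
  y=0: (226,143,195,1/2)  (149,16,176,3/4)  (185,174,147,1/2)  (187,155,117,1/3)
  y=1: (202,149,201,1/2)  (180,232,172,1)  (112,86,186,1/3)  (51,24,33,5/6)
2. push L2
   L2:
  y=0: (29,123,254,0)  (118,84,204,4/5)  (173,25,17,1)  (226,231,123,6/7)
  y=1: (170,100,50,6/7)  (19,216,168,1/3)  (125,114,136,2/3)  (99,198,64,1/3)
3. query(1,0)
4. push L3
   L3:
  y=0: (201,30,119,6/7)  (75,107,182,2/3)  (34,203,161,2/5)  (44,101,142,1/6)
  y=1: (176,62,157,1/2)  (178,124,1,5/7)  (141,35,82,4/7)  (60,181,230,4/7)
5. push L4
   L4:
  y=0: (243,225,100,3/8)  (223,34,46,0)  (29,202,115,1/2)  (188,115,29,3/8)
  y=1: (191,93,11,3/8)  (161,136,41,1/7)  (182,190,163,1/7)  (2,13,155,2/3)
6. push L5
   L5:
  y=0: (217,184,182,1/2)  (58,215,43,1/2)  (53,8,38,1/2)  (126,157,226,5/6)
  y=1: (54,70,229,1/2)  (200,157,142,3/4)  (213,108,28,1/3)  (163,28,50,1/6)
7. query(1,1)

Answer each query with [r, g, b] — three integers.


at x=1,y=0 over L1,L2:
after L1 α=3/4: [447/4, 12, 132]
after L2 α=4/5: [467/4, 348/5, 948/5]
= [117, 70, 190]

(1,1) stack=L1,L2,L3,L4,L5; from [0,0,0]:
L1 α=1: [180, 232, 172]
L2 α=1/3: [379/3, 680/3, 512/3]
L3 α=5/7: [3428/21, 460/3, 1039/21]
L4 α=1/7: [7983/49, 1056/7, 2365/49]
L5 α=3/4: [37383/196, 4353/28, 23239/196]
→ [191, 155, 119]


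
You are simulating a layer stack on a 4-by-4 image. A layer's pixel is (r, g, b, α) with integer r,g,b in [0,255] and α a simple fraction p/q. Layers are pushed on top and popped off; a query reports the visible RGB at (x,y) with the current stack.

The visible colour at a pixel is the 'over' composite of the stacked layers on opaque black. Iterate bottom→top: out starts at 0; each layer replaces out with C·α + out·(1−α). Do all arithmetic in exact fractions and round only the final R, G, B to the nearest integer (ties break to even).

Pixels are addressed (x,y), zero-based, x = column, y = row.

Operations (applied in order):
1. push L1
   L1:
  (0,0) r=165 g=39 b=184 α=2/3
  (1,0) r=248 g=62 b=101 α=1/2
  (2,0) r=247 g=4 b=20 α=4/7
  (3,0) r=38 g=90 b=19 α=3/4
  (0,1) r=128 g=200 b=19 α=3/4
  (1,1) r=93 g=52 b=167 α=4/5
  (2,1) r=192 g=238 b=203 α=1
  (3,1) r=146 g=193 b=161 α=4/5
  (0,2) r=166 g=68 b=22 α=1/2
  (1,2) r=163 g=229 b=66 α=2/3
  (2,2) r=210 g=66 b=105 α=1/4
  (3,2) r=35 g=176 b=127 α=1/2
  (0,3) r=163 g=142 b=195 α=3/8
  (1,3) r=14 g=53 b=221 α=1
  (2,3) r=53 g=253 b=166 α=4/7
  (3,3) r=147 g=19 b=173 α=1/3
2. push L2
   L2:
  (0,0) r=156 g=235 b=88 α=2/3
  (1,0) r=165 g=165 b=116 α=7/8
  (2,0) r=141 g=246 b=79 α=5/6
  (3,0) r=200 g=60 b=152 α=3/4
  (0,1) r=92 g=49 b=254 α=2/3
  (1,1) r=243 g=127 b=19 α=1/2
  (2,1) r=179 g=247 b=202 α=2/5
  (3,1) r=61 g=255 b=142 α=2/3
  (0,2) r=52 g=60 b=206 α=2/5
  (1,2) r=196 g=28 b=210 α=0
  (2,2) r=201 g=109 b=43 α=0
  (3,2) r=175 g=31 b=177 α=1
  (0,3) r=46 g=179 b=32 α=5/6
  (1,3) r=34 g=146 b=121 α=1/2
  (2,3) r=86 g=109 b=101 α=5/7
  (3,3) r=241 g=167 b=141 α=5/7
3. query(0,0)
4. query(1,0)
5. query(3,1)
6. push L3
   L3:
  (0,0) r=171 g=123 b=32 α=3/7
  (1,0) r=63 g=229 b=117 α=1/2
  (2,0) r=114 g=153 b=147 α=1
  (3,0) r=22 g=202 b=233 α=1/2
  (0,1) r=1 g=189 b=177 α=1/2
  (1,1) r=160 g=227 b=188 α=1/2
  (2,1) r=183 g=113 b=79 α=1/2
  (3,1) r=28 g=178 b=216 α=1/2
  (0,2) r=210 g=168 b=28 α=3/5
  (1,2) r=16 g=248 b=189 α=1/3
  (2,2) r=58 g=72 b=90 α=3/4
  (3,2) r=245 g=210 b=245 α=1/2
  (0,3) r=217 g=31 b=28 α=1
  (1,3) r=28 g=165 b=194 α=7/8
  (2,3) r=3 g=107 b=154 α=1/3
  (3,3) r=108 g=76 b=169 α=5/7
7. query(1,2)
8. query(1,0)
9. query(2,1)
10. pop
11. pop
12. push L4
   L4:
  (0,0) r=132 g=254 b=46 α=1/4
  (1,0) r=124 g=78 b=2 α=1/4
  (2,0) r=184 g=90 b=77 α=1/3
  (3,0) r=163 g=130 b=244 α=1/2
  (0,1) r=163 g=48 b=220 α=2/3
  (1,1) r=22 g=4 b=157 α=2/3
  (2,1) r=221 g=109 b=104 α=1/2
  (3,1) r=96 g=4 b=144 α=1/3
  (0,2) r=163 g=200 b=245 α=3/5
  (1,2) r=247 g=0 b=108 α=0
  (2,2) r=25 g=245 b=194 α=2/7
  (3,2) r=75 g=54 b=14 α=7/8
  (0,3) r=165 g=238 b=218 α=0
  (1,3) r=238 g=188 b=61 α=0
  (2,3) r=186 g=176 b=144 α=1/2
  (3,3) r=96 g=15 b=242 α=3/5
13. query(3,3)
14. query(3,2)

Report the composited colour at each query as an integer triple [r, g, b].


at x=0,y=0 over L1,L2:
L1 α=2/3: [110, 26, 368/3]
L2 α=2/3: [422/3, 496/3, 896/9]
= [141, 165, 100]

at x=1,y=0 over L1,L2:
after L1 α=1/2: [124, 31, 101/2]
after L2 α=7/8: [1279/8, 593/4, 1725/16]
= [160, 148, 108]

(3,1) stack=L1,L2; from [0,0,0]:
after L1 α=4/5: [584/5, 772/5, 644/5]
after L2 α=2/3: [398/5, 3322/15, 688/5]
rounded: [80, 221, 138]

at x=1,y=2 over L1,L2,L3:
after L1 α=2/3: [326/3, 458/3, 44]
after L2 α=0: [326/3, 458/3, 44]
after L3 α=1/3: [700/9, 1660/9, 277/3]
rounded: [78, 184, 92]

query (1,0) [L1,L2,L3] — begin 0,0,0
+L1 (α=1/2) → [124, 31, 101/2]
+L2 (α=7/8) → [1279/8, 593/4, 1725/16]
+L3 (α=1/2) → [1783/16, 1509/8, 3597/32]
= [111, 189, 112]

query (2,1) [L1,L2,L3] — begin 0,0,0
after L1 α=1: [192, 238, 203]
after L2 α=2/5: [934/5, 1208/5, 1013/5]
after L3 α=1/2: [1849/10, 1773/10, 704/5]
→ [185, 177, 141]

at x=3,y=3 over L1,L4:
after L1 α=1/3: [49, 19/3, 173/3]
after L4 α=3/5: [386/5, 173/15, 2524/15]
→ [77, 12, 168]

query (3,2) [L1,L4] — begin 0,0,0
L1 α=1/2: [35/2, 88, 127/2]
L4 α=7/8: [1085/16, 233/4, 323/16]
rounded: [68, 58, 20]


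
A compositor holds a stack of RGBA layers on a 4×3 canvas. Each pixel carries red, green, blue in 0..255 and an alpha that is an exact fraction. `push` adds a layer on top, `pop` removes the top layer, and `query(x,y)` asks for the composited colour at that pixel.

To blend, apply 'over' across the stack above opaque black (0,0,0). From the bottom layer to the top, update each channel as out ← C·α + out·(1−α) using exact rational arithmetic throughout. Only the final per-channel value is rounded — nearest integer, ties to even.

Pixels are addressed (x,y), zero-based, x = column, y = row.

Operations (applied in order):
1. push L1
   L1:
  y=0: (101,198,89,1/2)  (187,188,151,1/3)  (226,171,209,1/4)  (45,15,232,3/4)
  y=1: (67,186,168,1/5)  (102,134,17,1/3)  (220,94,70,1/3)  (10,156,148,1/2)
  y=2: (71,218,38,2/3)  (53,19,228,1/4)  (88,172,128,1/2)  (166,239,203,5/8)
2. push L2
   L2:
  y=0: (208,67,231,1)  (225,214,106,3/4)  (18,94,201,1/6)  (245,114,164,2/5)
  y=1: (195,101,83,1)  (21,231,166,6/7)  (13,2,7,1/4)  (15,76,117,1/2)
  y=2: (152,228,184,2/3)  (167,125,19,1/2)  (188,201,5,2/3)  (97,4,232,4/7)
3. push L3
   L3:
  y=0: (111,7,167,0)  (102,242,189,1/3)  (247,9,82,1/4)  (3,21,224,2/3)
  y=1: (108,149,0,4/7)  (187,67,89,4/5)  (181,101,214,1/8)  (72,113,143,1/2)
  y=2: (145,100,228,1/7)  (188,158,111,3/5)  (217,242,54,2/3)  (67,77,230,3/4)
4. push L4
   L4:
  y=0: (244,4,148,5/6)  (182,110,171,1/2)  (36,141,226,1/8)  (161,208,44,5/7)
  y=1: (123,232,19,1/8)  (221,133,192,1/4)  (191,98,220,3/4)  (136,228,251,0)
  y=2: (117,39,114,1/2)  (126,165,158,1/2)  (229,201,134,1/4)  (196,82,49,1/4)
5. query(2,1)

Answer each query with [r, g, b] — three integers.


query (2,1) [L1,L2,L3,L4] — begin 0,0,0
L1 α=1/3: [220/3, 94/3, 70/3]
L2 α=1/4: [233/4, 24, 77/4]
L3 α=1/8: [2355/32, 269/8, 1395/32]
L4 α=3/4: [20691/128, 2621/32, 22515/128]
→ [162, 82, 176]


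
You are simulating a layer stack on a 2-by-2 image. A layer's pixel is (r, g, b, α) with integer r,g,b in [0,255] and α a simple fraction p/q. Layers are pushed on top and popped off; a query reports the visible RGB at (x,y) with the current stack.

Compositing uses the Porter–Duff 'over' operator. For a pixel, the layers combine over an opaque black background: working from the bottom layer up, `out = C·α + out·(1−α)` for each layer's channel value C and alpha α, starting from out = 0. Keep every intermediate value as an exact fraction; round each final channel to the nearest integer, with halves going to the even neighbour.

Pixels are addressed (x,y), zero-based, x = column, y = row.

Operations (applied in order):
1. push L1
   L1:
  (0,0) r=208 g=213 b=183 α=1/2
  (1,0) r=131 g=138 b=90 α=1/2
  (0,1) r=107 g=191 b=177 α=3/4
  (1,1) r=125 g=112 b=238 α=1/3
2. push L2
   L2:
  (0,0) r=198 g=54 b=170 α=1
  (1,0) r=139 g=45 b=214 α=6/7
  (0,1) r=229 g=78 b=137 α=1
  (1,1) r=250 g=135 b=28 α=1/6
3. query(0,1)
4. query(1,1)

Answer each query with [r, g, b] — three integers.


(0,1) stack=L1,L2; from [0,0,0]:
+L1 (α=3/4) → [321/4, 573/4, 531/4]
+L2 (α=1) → [229, 78, 137]
→ [229, 78, 137]

(1,1) stack=L1,L2; from [0,0,0]:
L1 α=1/3: [125/3, 112/3, 238/3]
L2 α=1/6: [1375/18, 965/18, 637/9]
→ [76, 54, 71]


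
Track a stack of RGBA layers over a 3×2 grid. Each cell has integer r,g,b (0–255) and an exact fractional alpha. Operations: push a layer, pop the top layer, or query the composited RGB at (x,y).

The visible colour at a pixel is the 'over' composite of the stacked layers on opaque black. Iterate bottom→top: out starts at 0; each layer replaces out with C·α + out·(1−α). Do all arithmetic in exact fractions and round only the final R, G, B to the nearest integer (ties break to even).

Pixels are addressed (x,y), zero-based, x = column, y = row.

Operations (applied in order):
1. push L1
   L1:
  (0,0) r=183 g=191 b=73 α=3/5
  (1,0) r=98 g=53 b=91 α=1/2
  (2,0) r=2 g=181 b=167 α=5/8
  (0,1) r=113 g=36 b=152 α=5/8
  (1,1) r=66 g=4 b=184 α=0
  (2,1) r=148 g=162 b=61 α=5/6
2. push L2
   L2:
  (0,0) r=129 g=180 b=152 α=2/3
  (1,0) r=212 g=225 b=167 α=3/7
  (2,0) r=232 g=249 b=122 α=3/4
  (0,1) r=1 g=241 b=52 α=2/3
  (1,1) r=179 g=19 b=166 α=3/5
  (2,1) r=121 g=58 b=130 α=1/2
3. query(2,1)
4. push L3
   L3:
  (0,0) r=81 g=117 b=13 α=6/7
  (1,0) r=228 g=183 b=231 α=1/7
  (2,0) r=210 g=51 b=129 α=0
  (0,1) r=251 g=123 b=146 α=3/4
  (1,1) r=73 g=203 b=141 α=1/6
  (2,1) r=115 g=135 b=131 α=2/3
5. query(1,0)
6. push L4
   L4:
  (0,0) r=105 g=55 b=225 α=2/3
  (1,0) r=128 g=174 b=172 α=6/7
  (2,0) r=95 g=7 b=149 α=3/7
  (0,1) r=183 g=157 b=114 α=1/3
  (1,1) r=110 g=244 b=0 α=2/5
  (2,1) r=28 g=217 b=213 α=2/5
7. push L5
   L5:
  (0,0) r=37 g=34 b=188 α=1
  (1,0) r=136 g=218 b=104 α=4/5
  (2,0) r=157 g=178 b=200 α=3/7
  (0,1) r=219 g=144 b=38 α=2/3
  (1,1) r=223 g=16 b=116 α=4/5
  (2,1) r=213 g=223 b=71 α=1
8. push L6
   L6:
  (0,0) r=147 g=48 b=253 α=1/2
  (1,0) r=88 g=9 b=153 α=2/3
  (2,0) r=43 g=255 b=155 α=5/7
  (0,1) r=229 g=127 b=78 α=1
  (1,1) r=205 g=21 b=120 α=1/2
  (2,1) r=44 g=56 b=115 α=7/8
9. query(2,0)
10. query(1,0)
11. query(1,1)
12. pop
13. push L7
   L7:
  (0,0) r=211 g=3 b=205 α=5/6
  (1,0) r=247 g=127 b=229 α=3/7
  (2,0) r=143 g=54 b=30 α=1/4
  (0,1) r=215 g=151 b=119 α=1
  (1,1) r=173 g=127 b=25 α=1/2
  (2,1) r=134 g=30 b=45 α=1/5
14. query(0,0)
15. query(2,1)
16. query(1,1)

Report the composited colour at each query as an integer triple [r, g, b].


query (2,1) [L1,L2] — begin 0,0,0
L1 α=5/6: [370/3, 135, 305/6]
L2 α=1/2: [733/6, 193/2, 1085/12]
→ [122, 96, 90]

at x=1,y=0 over L1,L2,L3:
after L1 α=1/2: [49, 53/2, 91/2]
after L2 α=3/7: [832/7, 781/7, 683/7]
after L3 α=1/7: [6588/49, 5967/49, 5715/49]
= [134, 122, 117]

query (2,0) [L1,L2,L3,L4,L5,L6] — begin 0,0,0
L1 α=5/8: [5/4, 905/8, 835/8]
L2 α=3/4: [2789/16, 6881/32, 3763/32]
L3 α=0: [2789/16, 6881/32, 3763/32]
L4 α=3/7: [3929/28, 1007/8, 7339/56]
L5 α=3/7: [7226/49, 2075/14, 15739/98]
L6 α=5/7: [24987/343, 11000/49, 53714/343]
rounded: [73, 224, 157]

query (1,0) [L1,L2,L3,L4,L5,L6] — begin 0,0,0
+L1 (α=1/2) → [49, 53/2, 91/2]
+L2 (α=3/7) → [832/7, 781/7, 683/7]
+L3 (α=1/7) → [6588/49, 5967/49, 5715/49]
+L4 (α=6/7) → [44220/343, 57123/343, 56283/343]
+L5 (α=4/5) → [230812/1715, 356219/1715, 198971/1715]
+L6 (α=2/3) → [532652/5145, 387089/5145, 723761/5145]
→ [104, 75, 141]

query (1,1) [L1,L2,L3,L4,L5,L6] — begin 0,0,0
after L1 α=0: [0, 0, 0]
after L2 α=3/5: [537/5, 57/5, 498/5]
after L3 α=1/6: [305/3, 130/3, 213/2]
after L4 α=2/5: [105, 618/5, 639/10]
after L5 α=4/5: [997/5, 938/25, 5279/50]
after L6 α=1/2: [1011/5, 1463/50, 11279/100]
= [202, 29, 113]

query (0,0) [L1,L2,L3,L4,L5,L7] — begin 0,0,0
+L1 (α=3/5) → [549/5, 573/5, 219/5]
+L2 (α=2/3) → [613/5, 791/5, 1739/15]
+L3 (α=6/7) → [3043/35, 4301/35, 2909/105]
+L4 (α=2/3) → [10393/105, 2717/35, 50159/315]
+L5 (α=1) → [37, 34, 188]
+L7 (α=5/6) → [182, 49/6, 1213/6]
= [182, 8, 202]

at x=2,y=1 over L1,L2,L3,L4,L5,L7:
+L1 (α=5/6) → [370/3, 135, 305/6]
+L2 (α=1/2) → [733/6, 193/2, 1085/12]
+L3 (α=2/3) → [2113/18, 733/6, 4229/36]
+L4 (α=2/5) → [2449/30, 1601/10, 9341/60]
+L5 (α=1) → [213, 223, 71]
+L7 (α=1/5) → [986/5, 922/5, 329/5]
→ [197, 184, 66]

at x=1,y=1 over L1,L2,L3,L4,L5,L7:
L1 α=0: [0, 0, 0]
L2 α=3/5: [537/5, 57/5, 498/5]
L3 α=1/6: [305/3, 130/3, 213/2]
L4 α=2/5: [105, 618/5, 639/10]
L5 α=4/5: [997/5, 938/25, 5279/50]
L7 α=1/2: [931/5, 4113/50, 6529/100]
= [186, 82, 65]


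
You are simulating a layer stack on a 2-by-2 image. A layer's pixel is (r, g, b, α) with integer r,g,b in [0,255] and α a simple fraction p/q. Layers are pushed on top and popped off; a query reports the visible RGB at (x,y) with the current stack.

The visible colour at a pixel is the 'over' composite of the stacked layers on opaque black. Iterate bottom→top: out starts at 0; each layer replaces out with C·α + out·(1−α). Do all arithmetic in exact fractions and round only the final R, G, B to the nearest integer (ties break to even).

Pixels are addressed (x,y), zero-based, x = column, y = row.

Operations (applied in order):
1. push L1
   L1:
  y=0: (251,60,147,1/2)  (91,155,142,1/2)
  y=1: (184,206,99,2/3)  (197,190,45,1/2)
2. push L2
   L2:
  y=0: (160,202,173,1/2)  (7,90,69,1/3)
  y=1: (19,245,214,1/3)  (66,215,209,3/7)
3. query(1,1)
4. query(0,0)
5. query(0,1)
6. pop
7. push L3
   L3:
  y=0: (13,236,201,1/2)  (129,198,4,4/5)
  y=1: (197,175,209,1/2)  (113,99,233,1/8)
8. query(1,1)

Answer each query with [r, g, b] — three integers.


(1,1) stack=L1,L2; from [0,0,0]:
+L1 (α=1/2) → [197/2, 95, 45/2]
+L2 (α=3/7) → [592/7, 1025/7, 717/7]
rounded: [85, 146, 102]

at x=0,y=0 over L1,L2:
after L1 α=1/2: [251/2, 30, 147/2]
after L2 α=1/2: [571/4, 116, 493/4]
= [143, 116, 123]

query (0,1) [L1,L2] — begin 0,0,0
after L1 α=2/3: [368/3, 412/3, 66]
after L2 α=1/3: [793/9, 1559/9, 346/3]
rounded: [88, 173, 115]

(1,1) stack=L1,L3; from [0,0,0]:
+L1 (α=1/2) → [197/2, 95, 45/2]
+L3 (α=1/8) → [1605/16, 191/2, 781/16]
= [100, 96, 49]


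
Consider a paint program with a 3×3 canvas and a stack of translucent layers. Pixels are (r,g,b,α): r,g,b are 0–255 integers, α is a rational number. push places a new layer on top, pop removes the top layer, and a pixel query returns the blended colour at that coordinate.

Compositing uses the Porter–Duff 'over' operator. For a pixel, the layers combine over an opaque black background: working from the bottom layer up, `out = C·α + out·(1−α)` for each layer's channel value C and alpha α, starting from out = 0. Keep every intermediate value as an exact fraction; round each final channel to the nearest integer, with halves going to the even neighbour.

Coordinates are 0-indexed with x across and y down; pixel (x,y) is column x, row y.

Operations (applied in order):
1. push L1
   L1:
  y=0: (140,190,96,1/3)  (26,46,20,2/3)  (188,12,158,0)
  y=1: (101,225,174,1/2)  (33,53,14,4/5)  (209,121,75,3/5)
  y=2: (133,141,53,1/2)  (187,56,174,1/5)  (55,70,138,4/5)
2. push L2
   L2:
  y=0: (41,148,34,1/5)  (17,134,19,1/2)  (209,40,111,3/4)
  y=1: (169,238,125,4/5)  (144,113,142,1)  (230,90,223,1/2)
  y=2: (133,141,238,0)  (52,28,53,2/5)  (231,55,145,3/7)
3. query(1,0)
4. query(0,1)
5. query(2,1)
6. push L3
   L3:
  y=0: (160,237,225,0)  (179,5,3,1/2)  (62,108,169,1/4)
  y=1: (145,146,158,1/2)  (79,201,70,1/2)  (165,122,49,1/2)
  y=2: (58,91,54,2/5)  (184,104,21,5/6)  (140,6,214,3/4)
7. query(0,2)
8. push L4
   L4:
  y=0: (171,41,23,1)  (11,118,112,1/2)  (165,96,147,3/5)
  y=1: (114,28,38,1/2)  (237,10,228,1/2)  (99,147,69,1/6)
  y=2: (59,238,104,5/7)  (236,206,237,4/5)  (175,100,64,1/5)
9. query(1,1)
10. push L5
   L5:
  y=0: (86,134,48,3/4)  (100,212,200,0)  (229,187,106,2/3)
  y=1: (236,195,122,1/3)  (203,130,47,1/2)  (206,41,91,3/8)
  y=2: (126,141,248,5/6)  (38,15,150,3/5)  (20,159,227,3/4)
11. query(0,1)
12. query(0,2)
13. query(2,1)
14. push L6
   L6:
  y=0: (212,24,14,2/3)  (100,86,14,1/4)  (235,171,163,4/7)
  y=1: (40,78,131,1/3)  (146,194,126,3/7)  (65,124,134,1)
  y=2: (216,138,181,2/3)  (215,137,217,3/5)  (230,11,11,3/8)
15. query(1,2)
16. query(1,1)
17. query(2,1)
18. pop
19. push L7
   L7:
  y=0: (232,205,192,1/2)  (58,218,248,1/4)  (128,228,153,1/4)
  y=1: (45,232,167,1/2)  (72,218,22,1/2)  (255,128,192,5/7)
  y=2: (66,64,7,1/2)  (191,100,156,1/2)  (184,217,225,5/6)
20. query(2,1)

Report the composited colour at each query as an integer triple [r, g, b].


(1,0) stack=L1,L2; from [0,0,0]:
after L1 α=2/3: [52/3, 92/3, 40/3]
after L2 α=1/2: [103/6, 247/3, 97/6]
rounded: [17, 82, 16]

at x=0,y=1 over L1,L2:
+L1 (α=1/2) → [101/2, 225/2, 87]
+L2 (α=4/5) → [1453/10, 2129/10, 587/5]
rounded: [145, 213, 117]

query (2,1) [L1,L2] — begin 0,0,0
+L1 (α=3/5) → [627/5, 363/5, 45]
+L2 (α=1/2) → [1777/10, 813/10, 134]
→ [178, 81, 134]

at x=0,y=2 over L1,L2,L3:
+L1 (α=1/2) → [133/2, 141/2, 53/2]
+L2 (α=0) → [133/2, 141/2, 53/2]
+L3 (α=2/5) → [631/10, 787/10, 75/2]
rounded: [63, 79, 38]

query (1,1) [L1,L2,L3,L4] — begin 0,0,0
L1 α=4/5: [132/5, 212/5, 56/5]
L2 α=1: [144, 113, 142]
L3 α=1/2: [223/2, 157, 106]
L4 α=1/2: [697/4, 167/2, 167]
→ [174, 84, 167]

(0,1) stack=L1,L2,L3,L4,L5; from [0,0,0]:
L1 α=1/2: [101/2, 225/2, 87]
L2 α=4/5: [1453/10, 2129/10, 587/5]
L3 α=1/2: [2903/20, 3589/20, 1377/10]
L4 α=1/2: [5183/40, 4149/40, 1757/20]
L5 α=1/3: [3301/20, 2683/20, 2977/30]
= [165, 134, 99]

at x=0,y=2 over L1,L2,L3,L4,L5:
after L1 α=1/2: [133/2, 141/2, 53/2]
after L2 α=0: [133/2, 141/2, 53/2]
after L3 α=2/5: [631/10, 787/10, 75/2]
after L4 α=5/7: [2106/35, 6737/35, 85]
after L5 α=5/6: [4026/35, 15706/105, 1325/6]
= [115, 150, 221]

query (2,1) [L1,L2,L3,L4,L5] — begin 0,0,0
after L1 α=3/5: [627/5, 363/5, 45]
after L2 α=1/2: [1777/10, 813/10, 134]
after L3 α=1/2: [3427/20, 2033/20, 183/2]
after L4 α=1/6: [3823/24, 2621/24, 351/4]
after L5 α=3/8: [33947/192, 16057/192, 2847/32]
= [177, 84, 89]

(1,2) stack=L1,L2,L3,L4,L5,L6; from [0,0,0]:
+L1 (α=1/5) → [187/5, 56/5, 174/5]
+L2 (α=2/5) → [1081/25, 448/25, 1052/25]
+L3 (α=5/6) → [8027/50, 6724/75, 3677/150]
+L4 (α=4/5) → [55227/250, 68524/375, 145877/750]
+L5 (α=3/5) → [69477/625, 153923/1875, 314627/1875]
+L6 (α=3/5) → [542079/3125, 1078471/9375, 1849879/9375]
= [173, 115, 197]

at x=1,y=1 over L1,L2,L3,L4,L5,L6:
+L1 (α=4/5) → [132/5, 212/5, 56/5]
+L2 (α=1) → [144, 113, 142]
+L3 (α=1/2) → [223/2, 157, 106]
+L4 (α=1/2) → [697/4, 167/2, 167]
+L5 (α=1/2) → [1509/8, 427/4, 107]
+L6 (α=3/7) → [2385/14, 1009/7, 806/7]
→ [170, 144, 115]

at x=2,y=1 over L1,L2,L3,L4,L5,L6:
after L1 α=3/5: [627/5, 363/5, 45]
after L2 α=1/2: [1777/10, 813/10, 134]
after L3 α=1/2: [3427/20, 2033/20, 183/2]
after L4 α=1/6: [3823/24, 2621/24, 351/4]
after L5 α=3/8: [33947/192, 16057/192, 2847/32]
after L6 α=1: [65, 124, 134]
= [65, 124, 134]

at x=2,y=1 over L1,L2,L3,L4,L5,L7:
+L1 (α=3/5) → [627/5, 363/5, 45]
+L2 (α=1/2) → [1777/10, 813/10, 134]
+L3 (α=1/2) → [3427/20, 2033/20, 183/2]
+L4 (α=1/6) → [3823/24, 2621/24, 351/4]
+L5 (α=3/8) → [33947/192, 16057/192, 2847/32]
+L7 (α=5/7) → [156347/672, 11071/96, 2601/16]
= [233, 115, 163]


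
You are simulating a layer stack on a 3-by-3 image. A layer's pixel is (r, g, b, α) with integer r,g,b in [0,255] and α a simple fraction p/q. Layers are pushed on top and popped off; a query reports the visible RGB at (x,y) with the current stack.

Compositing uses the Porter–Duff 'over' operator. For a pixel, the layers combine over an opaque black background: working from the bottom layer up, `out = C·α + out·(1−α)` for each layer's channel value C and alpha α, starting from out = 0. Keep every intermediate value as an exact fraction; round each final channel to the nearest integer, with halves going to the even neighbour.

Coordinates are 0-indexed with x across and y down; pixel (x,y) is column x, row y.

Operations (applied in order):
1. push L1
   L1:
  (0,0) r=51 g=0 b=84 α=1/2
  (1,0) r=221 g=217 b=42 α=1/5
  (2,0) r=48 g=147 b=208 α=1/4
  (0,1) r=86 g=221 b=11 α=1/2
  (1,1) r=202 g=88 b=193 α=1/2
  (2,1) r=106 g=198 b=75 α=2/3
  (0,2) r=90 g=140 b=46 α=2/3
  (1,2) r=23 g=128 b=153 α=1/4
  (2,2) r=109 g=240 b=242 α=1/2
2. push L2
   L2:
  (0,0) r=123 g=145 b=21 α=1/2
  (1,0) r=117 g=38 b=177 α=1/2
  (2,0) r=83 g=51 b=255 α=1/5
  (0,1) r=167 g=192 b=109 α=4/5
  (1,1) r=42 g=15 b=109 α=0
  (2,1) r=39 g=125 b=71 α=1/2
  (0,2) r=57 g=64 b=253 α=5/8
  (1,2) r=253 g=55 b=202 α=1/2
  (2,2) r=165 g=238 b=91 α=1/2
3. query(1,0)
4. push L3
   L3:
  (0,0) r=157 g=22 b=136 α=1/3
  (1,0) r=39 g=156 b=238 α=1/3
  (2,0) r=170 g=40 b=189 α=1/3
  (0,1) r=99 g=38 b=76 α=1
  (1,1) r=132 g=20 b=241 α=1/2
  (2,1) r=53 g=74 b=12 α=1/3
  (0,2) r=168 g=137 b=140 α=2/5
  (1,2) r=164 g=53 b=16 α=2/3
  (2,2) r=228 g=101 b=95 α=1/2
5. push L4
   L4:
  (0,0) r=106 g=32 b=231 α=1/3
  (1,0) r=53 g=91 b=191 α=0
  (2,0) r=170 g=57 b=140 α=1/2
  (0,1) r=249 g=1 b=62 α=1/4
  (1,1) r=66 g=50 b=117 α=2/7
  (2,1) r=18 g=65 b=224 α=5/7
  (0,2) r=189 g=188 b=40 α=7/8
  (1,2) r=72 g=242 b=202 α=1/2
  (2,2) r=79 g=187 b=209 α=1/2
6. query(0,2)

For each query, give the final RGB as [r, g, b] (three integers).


(1,0) stack=L1,L2; from [0,0,0]:
L1 α=1/5: [221/5, 217/5, 42/5]
L2 α=1/2: [403/5, 407/10, 927/10]
rounded: [81, 41, 93]

(0,2) stack=L1,L2,L3,L4; from [0,0,0]:
after L1 α=2/3: [60, 280/3, 92/3]
after L2 α=5/8: [465/8, 75, 1357/8]
after L3 α=2/5: [4083/40, 499/5, 6311/40]
after L4 α=7/8: [57003/320, 7079/40, 17511/320]
= [178, 177, 55]
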